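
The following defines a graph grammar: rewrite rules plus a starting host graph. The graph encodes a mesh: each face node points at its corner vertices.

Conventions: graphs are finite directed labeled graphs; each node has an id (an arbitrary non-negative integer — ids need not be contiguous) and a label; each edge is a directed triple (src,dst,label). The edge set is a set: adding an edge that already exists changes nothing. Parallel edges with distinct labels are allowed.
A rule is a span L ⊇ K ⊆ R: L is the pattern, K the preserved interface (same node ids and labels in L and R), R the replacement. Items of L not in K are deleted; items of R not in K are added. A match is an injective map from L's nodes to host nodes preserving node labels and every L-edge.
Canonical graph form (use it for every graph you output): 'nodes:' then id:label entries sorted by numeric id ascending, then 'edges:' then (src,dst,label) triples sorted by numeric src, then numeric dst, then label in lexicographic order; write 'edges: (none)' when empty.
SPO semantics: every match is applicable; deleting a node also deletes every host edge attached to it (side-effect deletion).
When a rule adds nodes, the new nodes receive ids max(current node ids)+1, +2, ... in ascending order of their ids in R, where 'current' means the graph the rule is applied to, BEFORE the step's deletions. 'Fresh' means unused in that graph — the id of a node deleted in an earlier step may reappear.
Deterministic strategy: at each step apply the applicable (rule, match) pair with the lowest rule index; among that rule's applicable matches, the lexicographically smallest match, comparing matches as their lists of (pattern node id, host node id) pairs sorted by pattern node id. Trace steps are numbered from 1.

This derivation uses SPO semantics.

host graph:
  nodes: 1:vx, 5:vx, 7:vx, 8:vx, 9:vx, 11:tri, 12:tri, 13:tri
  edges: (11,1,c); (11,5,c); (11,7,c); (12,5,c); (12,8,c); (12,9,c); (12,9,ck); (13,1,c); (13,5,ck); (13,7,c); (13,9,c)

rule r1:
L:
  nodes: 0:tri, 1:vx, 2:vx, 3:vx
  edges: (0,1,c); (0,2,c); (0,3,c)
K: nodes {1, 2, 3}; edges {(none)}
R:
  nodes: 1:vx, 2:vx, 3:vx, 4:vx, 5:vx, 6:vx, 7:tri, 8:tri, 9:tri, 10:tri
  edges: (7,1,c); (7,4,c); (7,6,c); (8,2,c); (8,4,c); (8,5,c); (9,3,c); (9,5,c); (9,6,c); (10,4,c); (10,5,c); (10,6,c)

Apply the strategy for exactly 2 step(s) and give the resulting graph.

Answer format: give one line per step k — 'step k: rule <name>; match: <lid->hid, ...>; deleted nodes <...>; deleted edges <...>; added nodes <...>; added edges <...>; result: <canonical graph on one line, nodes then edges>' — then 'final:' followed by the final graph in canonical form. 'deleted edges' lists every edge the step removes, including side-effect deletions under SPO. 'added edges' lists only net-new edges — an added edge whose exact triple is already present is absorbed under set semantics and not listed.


step 1: rule r1; match: 0->11, 1->1, 2->5, 3->7; deleted nodes 11; deleted edges (11,1,c); (11,5,c); (11,7,c); added nodes 14, 15, 16, 17, 18, 19, 20; added edges (17,1,c); (17,14,c); (17,16,c); (18,5,c); (18,14,c); (18,15,c); (19,7,c); (19,15,c); (19,16,c); (20,14,c); (20,15,c); (20,16,c); result: nodes: 1:vx, 5:vx, 7:vx, 8:vx, 9:vx, 12:tri, 13:tri, 14:vx, 15:vx, 16:vx, 17:tri, 18:tri, 19:tri, 20:tri edges: (12,5,c); (12,8,c); (12,9,c); (12,9,ck); (13,1,c); (13,5,ck); (13,7,c); (13,9,c); (17,1,c); (17,14,c); (17,16,c); (18,5,c); (18,14,c); (18,15,c); (19,7,c); (19,15,c); (19,16,c); (20,14,c); (20,15,c); (20,16,c)
step 2: rule r1; match: 0->12, 1->5, 2->8, 3->9; deleted nodes 12; deleted edges (12,5,c); (12,8,c); (12,9,c); (12,9,ck); added nodes 21, 22, 23, 24, 25, 26, 27; added edges (24,5,c); (24,21,c); (24,23,c); (25,8,c); (25,21,c); (25,22,c); (26,9,c); (26,22,c); (26,23,c); (27,21,c); (27,22,c); (27,23,c); result: nodes: 1:vx, 5:vx, 7:vx, 8:vx, 9:vx, 13:tri, 14:vx, 15:vx, 16:vx, 17:tri, 18:tri, 19:tri, 20:tri, 21:vx, 22:vx, 23:vx, 24:tri, 25:tri, 26:tri, 27:tri edges: (13,1,c); (13,5,ck); (13,7,c); (13,9,c); (17,1,c); (17,14,c); (17,16,c); (18,5,c); (18,14,c); (18,15,c); (19,7,c); (19,15,c); (19,16,c); (20,14,c); (20,15,c); (20,16,c); (24,5,c); (24,21,c); (24,23,c); (25,8,c); (25,21,c); (25,22,c); (26,9,c); (26,22,c); (26,23,c); (27,21,c); (27,22,c); (27,23,c)
final:
nodes: 1:vx, 5:vx, 7:vx, 8:vx, 9:vx, 13:tri, 14:vx, 15:vx, 16:vx, 17:tri, 18:tri, 19:tri, 20:tri, 21:vx, 22:vx, 23:vx, 24:tri, 25:tri, 26:tri, 27:tri
edges: (13,1,c); (13,5,ck); (13,7,c); (13,9,c); (17,1,c); (17,14,c); (17,16,c); (18,5,c); (18,14,c); (18,15,c); (19,7,c); (19,15,c); (19,16,c); (20,14,c); (20,15,c); (20,16,c); (24,5,c); (24,21,c); (24,23,c); (25,8,c); (25,21,c); (25,22,c); (26,9,c); (26,22,c); (26,23,c); (27,21,c); (27,22,c); (27,23,c)


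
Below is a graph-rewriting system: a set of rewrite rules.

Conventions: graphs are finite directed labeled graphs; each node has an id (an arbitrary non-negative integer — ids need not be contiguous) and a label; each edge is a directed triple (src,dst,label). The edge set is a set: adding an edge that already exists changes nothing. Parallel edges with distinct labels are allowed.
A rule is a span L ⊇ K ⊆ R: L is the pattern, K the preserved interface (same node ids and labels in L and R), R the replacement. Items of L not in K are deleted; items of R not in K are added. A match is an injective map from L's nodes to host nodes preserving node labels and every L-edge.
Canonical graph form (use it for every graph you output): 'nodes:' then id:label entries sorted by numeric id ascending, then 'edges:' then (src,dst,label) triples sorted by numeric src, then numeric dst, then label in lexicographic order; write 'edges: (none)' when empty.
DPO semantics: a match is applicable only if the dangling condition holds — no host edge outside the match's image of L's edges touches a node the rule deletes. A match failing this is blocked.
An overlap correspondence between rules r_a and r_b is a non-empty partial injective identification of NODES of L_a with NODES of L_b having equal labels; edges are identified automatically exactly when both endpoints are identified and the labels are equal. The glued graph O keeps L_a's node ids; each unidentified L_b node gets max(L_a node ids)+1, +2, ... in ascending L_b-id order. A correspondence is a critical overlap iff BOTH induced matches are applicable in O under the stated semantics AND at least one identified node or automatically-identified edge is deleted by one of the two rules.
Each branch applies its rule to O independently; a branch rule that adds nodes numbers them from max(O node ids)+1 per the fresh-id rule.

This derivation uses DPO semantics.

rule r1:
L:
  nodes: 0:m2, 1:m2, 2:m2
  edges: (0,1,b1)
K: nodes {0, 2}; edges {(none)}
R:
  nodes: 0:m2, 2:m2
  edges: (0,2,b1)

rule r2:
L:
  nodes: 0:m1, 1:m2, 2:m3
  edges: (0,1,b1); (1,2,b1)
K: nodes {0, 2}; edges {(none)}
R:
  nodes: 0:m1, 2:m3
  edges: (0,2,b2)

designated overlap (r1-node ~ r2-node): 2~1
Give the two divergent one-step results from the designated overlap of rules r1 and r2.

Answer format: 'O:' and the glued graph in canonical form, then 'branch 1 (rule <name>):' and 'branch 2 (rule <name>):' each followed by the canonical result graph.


O:
nodes: 0:m2, 1:m2, 2:m2, 3:m1, 4:m3
edges: (0,1,b1); (2,4,b1); (3,2,b1)
branch 1 (rule r1):
nodes: 0:m2, 2:m2, 3:m1, 4:m3
edges: (0,2,b1); (2,4,b1); (3,2,b1)
branch 2 (rule r2):
nodes: 0:m2, 1:m2, 3:m1, 4:m3
edges: (0,1,b1); (3,4,b2)


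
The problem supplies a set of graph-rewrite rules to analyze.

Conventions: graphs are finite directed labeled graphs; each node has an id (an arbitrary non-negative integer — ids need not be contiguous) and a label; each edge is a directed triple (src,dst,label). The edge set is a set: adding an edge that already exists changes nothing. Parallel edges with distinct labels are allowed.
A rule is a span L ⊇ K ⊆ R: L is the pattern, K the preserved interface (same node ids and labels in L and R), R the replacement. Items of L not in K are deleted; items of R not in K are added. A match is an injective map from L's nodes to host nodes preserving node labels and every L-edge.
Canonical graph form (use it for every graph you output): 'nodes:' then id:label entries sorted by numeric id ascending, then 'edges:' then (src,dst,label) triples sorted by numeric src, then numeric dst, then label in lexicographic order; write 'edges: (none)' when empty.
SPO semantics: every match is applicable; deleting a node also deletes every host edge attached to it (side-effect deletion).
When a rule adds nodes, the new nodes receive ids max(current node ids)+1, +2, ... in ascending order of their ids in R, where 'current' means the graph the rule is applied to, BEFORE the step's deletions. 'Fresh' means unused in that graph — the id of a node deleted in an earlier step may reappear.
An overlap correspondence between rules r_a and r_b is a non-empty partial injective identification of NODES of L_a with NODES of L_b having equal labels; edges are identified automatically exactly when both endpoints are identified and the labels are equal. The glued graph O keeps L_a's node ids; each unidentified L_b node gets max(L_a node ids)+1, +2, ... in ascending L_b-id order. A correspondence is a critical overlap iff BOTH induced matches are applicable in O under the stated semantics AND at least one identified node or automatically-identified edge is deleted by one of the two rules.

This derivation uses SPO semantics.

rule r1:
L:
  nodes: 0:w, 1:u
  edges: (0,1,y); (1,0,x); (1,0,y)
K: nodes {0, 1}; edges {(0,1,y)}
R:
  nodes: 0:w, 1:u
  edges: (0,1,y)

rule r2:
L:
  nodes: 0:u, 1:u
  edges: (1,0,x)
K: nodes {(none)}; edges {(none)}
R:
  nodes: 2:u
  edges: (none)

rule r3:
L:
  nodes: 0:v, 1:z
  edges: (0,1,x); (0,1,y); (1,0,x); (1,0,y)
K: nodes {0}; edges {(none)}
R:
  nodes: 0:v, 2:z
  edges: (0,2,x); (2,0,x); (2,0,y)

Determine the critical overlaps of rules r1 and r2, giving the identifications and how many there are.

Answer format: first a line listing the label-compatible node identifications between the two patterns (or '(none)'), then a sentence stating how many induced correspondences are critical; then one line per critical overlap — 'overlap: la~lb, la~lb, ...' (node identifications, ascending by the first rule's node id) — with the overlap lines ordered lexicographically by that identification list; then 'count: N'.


label-compatible node identifications between L(r1) and L(r2): 1~0, 1~1
2 of the induced correspondences are critical overlaps of r1 and r2.
overlap: 1~0
overlap: 1~1
count: 2


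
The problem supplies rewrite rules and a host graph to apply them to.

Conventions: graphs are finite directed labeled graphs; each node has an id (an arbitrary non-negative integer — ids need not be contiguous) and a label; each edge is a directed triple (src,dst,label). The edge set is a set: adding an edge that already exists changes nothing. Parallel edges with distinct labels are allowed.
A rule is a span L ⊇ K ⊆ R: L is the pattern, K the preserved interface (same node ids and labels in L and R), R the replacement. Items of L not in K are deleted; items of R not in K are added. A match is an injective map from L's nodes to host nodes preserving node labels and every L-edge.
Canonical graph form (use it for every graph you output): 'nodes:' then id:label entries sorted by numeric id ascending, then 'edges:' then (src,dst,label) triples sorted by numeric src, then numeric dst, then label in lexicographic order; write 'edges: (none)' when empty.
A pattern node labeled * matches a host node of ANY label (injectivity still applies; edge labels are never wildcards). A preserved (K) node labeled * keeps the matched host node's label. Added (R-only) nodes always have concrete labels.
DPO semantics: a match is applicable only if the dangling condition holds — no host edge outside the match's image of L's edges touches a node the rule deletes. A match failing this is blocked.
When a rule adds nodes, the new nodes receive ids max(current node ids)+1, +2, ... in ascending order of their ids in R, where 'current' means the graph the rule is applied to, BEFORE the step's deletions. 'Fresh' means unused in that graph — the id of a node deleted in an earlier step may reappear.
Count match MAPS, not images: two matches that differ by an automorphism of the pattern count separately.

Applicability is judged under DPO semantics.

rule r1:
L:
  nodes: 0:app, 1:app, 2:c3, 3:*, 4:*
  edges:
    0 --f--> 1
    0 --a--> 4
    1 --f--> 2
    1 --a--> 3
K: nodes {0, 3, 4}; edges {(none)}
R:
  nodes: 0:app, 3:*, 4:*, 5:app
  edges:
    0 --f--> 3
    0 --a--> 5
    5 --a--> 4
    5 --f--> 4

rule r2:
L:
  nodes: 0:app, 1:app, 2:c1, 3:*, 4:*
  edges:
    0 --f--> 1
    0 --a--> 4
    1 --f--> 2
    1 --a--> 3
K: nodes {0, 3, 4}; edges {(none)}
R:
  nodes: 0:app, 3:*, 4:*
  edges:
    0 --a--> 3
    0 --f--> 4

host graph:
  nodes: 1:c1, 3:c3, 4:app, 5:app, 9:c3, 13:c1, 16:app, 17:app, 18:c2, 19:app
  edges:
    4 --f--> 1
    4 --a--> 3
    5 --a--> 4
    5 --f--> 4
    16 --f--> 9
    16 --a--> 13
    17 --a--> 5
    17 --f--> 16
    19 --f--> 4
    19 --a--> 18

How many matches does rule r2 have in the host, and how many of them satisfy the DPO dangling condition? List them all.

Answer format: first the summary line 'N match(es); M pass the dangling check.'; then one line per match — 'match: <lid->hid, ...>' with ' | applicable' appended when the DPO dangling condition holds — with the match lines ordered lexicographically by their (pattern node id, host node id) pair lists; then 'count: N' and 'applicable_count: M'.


1 match(es); 0 pass the dangling check.
match: 0->19, 1->4, 2->1, 3->3, 4->18
count: 1
applicable_count: 0


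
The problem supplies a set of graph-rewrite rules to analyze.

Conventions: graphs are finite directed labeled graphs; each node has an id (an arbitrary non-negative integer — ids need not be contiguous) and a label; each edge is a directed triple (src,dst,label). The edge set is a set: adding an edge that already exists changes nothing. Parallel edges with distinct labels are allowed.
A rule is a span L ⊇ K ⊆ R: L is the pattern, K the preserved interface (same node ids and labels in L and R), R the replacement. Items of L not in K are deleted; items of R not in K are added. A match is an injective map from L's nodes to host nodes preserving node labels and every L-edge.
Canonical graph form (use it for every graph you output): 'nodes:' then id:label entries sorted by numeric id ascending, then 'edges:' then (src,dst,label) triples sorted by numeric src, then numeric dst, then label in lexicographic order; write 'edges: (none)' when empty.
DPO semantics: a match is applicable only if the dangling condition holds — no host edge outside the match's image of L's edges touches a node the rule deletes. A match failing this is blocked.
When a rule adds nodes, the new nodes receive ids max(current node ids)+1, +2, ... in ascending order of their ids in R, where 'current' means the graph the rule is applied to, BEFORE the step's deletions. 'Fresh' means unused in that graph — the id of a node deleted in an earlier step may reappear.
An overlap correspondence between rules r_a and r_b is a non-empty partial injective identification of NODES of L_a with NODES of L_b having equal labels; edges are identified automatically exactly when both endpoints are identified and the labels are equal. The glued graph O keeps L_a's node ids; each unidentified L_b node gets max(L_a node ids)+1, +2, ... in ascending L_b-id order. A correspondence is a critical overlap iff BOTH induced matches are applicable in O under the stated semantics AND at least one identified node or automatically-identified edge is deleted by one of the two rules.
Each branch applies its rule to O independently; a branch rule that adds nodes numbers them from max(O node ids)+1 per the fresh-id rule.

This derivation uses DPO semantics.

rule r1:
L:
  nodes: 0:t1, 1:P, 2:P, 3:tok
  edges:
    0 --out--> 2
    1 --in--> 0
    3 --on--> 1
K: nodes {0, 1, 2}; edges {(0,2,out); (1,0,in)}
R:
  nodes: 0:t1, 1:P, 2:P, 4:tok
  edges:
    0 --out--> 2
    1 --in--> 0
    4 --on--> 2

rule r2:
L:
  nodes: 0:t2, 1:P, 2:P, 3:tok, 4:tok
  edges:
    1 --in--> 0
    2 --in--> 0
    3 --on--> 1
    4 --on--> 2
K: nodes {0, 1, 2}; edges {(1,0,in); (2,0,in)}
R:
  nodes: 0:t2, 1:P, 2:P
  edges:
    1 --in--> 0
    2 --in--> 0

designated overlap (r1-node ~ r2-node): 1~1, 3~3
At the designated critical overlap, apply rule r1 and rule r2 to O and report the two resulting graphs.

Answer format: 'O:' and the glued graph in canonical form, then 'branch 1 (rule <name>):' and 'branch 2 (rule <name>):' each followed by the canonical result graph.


O:
nodes: 0:t1, 1:P, 2:P, 3:tok, 4:t2, 5:P, 6:tok
edges: (0,2,out); (1,0,in); (1,4,in); (3,1,on); (5,4,in); (6,5,on)
branch 1 (rule r1):
nodes: 0:t1, 1:P, 2:P, 4:t2, 5:P, 6:tok, 7:tok
edges: (0,2,out); (1,0,in); (1,4,in); (5,4,in); (6,5,on); (7,2,on)
branch 2 (rule r2):
nodes: 0:t1, 1:P, 2:P, 4:t2, 5:P
edges: (0,2,out); (1,0,in); (1,4,in); (5,4,in)


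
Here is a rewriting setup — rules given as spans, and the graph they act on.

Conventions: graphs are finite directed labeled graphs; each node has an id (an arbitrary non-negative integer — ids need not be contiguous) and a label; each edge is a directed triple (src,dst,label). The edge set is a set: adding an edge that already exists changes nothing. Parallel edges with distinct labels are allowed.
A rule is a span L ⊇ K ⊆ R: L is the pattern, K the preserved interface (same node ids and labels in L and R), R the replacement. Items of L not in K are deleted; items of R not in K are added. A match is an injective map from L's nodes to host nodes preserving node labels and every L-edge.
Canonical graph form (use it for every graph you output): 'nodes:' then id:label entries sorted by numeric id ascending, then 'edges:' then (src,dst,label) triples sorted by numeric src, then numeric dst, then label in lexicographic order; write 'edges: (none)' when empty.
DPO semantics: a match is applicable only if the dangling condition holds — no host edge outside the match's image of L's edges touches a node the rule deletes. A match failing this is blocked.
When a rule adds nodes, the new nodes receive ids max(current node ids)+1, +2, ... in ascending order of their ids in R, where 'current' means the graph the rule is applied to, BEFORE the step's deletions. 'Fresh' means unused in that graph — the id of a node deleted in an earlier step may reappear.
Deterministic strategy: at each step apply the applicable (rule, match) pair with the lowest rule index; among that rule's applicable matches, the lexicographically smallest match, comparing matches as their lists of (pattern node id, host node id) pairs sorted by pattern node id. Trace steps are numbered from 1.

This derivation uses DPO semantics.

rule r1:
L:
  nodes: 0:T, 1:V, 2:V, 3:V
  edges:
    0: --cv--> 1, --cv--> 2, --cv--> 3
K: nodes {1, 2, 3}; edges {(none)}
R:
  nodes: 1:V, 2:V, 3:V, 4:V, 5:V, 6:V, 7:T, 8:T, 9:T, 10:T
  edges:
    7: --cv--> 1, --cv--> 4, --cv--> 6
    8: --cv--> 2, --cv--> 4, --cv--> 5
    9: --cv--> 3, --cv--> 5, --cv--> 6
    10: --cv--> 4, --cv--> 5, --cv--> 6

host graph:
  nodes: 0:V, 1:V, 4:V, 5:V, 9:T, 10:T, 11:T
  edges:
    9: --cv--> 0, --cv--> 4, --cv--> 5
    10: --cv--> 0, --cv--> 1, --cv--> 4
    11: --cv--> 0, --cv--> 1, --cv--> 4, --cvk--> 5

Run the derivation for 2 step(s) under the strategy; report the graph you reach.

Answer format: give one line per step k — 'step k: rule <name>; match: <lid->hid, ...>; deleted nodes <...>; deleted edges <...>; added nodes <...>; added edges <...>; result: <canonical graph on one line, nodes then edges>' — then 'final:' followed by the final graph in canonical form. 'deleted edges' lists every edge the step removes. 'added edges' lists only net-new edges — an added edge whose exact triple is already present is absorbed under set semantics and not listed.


step 1: rule r1; match: 0->9, 1->0, 2->4, 3->5; deleted nodes 9; deleted edges (9,0,cv); (9,4,cv); (9,5,cv); added nodes 12, 13, 14, 15, 16, 17, 18; added edges (15,0,cv); (15,12,cv); (15,14,cv); (16,4,cv); (16,12,cv); (16,13,cv); (17,5,cv); (17,13,cv); (17,14,cv); (18,12,cv); (18,13,cv); (18,14,cv); result: nodes: 0:V, 1:V, 4:V, 5:V, 10:T, 11:T, 12:V, 13:V, 14:V, 15:T, 16:T, 17:T, 18:T edges: (10,0,cv); (10,1,cv); (10,4,cv); (11,0,cv); (11,1,cv); (11,4,cv); (11,5,cvk); (15,0,cv); (15,12,cv); (15,14,cv); (16,4,cv); (16,12,cv); (16,13,cv); (17,5,cv); (17,13,cv); (17,14,cv); (18,12,cv); (18,13,cv); (18,14,cv)
step 2: rule r1; match: 0->10, 1->0, 2->1, 3->4; deleted nodes 10; deleted edges (10,0,cv); (10,1,cv); (10,4,cv); added nodes 19, 20, 21, 22, 23, 24, 25; added edges (22,0,cv); (22,19,cv); (22,21,cv); (23,1,cv); (23,19,cv); (23,20,cv); (24,4,cv); (24,20,cv); (24,21,cv); (25,19,cv); (25,20,cv); (25,21,cv); result: nodes: 0:V, 1:V, 4:V, 5:V, 11:T, 12:V, 13:V, 14:V, 15:T, 16:T, 17:T, 18:T, 19:V, 20:V, 21:V, 22:T, 23:T, 24:T, 25:T edges: (11,0,cv); (11,1,cv); (11,4,cv); (11,5,cvk); (15,0,cv); (15,12,cv); (15,14,cv); (16,4,cv); (16,12,cv); (16,13,cv); (17,5,cv); (17,13,cv); (17,14,cv); (18,12,cv); (18,13,cv); (18,14,cv); (22,0,cv); (22,19,cv); (22,21,cv); (23,1,cv); (23,19,cv); (23,20,cv); (24,4,cv); (24,20,cv); (24,21,cv); (25,19,cv); (25,20,cv); (25,21,cv)
final:
nodes: 0:V, 1:V, 4:V, 5:V, 11:T, 12:V, 13:V, 14:V, 15:T, 16:T, 17:T, 18:T, 19:V, 20:V, 21:V, 22:T, 23:T, 24:T, 25:T
edges: (11,0,cv); (11,1,cv); (11,4,cv); (11,5,cvk); (15,0,cv); (15,12,cv); (15,14,cv); (16,4,cv); (16,12,cv); (16,13,cv); (17,5,cv); (17,13,cv); (17,14,cv); (18,12,cv); (18,13,cv); (18,14,cv); (22,0,cv); (22,19,cv); (22,21,cv); (23,1,cv); (23,19,cv); (23,20,cv); (24,4,cv); (24,20,cv); (24,21,cv); (25,19,cv); (25,20,cv); (25,21,cv)


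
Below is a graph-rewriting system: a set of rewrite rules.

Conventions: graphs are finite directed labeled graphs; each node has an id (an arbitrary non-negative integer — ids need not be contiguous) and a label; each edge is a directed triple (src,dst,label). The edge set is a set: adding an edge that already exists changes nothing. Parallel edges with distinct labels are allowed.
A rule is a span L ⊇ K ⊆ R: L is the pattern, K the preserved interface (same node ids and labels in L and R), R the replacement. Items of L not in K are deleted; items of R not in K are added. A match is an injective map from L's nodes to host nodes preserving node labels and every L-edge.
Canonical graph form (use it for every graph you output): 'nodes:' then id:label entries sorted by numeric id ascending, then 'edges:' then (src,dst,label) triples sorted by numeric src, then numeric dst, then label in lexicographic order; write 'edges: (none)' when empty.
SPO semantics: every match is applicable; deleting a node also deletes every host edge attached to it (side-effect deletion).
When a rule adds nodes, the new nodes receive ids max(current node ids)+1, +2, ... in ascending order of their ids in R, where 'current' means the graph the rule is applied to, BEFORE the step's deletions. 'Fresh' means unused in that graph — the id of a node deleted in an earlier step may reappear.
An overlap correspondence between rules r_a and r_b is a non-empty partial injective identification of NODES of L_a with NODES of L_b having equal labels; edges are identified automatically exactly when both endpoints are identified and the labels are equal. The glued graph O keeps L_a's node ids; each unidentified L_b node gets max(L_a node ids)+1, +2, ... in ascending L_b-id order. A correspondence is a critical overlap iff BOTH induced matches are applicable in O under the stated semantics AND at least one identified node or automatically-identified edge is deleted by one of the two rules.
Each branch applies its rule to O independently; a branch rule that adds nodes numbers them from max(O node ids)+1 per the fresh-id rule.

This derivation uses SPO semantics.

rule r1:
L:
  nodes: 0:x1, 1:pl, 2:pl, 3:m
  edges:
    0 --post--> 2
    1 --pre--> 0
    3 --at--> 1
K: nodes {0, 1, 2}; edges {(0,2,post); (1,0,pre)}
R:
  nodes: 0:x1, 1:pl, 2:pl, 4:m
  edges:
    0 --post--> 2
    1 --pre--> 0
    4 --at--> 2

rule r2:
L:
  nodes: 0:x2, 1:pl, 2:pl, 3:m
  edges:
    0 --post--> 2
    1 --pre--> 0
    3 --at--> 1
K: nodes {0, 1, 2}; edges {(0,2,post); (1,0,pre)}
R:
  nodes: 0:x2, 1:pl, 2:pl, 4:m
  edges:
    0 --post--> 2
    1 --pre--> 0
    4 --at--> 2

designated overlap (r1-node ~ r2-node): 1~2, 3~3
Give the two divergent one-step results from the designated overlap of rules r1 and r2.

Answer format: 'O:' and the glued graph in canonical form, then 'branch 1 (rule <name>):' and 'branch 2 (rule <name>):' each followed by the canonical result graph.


O:
nodes: 0:x1, 1:pl, 2:pl, 3:m, 4:x2, 5:pl
edges: (0,2,post); (1,0,pre); (3,1,at); (3,5,at); (4,1,post); (5,4,pre)
branch 1 (rule r1):
nodes: 0:x1, 1:pl, 2:pl, 4:x2, 5:pl, 6:m
edges: (0,2,post); (1,0,pre); (4,1,post); (5,4,pre); (6,2,at)
branch 2 (rule r2):
nodes: 0:x1, 1:pl, 2:pl, 4:x2, 5:pl, 6:m
edges: (0,2,post); (1,0,pre); (4,1,post); (5,4,pre); (6,1,at)


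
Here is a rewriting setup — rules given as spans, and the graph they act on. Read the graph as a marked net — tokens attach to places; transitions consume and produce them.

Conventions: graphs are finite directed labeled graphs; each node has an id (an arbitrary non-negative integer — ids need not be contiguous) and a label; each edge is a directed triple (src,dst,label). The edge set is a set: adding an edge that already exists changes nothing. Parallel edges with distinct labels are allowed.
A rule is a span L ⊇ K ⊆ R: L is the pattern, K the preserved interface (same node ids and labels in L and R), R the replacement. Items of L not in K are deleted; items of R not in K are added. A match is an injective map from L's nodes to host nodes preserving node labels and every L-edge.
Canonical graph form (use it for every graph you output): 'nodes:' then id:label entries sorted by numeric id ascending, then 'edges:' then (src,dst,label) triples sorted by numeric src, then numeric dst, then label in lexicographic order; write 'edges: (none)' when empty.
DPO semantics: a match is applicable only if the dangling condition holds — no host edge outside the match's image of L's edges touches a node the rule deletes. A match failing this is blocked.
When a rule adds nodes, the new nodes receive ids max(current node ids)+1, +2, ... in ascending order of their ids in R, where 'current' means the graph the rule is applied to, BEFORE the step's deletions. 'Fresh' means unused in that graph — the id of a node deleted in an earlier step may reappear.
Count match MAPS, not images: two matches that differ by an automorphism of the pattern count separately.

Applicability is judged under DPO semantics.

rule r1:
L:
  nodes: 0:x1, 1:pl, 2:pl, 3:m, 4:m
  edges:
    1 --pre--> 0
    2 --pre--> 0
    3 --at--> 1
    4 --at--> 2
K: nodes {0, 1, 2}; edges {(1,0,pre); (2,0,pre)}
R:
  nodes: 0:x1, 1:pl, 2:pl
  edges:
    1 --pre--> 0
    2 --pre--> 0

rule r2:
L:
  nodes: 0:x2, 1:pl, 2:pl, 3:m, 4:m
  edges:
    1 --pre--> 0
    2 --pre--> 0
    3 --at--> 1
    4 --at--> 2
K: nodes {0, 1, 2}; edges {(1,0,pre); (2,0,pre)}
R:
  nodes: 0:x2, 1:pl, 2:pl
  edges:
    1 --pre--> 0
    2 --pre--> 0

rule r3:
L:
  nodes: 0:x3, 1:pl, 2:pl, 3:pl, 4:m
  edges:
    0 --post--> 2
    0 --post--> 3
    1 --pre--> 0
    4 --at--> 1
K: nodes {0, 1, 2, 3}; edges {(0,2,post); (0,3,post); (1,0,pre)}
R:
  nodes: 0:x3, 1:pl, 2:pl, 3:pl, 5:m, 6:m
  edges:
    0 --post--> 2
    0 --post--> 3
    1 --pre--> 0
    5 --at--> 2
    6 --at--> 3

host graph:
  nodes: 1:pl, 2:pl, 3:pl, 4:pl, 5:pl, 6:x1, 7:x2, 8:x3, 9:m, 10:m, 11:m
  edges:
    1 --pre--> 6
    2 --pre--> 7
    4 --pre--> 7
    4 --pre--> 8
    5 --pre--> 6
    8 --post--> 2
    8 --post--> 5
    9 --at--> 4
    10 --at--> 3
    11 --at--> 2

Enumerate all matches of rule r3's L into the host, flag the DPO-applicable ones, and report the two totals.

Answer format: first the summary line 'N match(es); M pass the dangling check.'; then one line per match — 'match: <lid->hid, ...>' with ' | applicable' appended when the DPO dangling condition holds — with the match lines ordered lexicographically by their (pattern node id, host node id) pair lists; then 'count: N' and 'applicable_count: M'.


2 match(es); 2 pass the dangling check.
match: 0->8, 1->4, 2->2, 3->5, 4->9 | applicable
match: 0->8, 1->4, 2->5, 3->2, 4->9 | applicable
count: 2
applicable_count: 2


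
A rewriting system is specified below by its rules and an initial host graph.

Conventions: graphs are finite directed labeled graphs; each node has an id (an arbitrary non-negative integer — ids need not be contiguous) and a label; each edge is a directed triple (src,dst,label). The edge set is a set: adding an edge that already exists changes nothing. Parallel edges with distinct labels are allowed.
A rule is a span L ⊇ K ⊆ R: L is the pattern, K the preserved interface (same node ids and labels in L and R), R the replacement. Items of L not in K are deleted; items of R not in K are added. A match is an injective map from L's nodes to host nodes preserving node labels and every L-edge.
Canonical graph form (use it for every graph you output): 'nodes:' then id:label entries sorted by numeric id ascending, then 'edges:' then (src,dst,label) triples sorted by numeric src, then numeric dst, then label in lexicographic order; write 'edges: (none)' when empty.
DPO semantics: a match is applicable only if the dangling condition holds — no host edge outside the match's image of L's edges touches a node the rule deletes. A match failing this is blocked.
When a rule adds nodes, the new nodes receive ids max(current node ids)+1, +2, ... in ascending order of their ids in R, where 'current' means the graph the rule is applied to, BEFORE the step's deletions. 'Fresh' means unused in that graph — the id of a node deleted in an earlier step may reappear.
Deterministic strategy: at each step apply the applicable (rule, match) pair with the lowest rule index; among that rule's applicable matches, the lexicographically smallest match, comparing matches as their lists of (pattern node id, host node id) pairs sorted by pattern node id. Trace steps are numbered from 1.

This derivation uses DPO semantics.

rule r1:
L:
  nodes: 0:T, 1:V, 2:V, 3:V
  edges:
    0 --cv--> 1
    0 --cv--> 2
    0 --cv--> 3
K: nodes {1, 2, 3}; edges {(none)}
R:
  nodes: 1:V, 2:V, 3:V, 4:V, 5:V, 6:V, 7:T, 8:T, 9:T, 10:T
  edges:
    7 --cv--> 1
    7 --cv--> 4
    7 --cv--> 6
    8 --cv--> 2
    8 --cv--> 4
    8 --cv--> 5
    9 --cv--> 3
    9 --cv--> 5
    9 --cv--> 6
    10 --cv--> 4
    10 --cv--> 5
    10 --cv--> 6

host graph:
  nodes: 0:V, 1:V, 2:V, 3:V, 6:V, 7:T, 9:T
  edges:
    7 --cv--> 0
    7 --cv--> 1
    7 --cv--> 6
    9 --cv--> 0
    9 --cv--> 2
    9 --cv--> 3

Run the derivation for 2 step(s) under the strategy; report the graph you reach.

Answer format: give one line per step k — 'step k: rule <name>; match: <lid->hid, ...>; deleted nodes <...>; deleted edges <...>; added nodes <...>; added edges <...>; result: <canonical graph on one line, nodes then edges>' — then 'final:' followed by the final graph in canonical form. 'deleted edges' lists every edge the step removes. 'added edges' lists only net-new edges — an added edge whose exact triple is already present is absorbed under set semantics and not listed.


step 1: rule r1; match: 0->7, 1->0, 2->1, 3->6; deleted nodes 7; deleted edges (7,0,cv); (7,1,cv); (7,6,cv); added nodes 10, 11, 12, 13, 14, 15, 16; added edges (13,0,cv); (13,10,cv); (13,12,cv); (14,1,cv); (14,10,cv); (14,11,cv); (15,6,cv); (15,11,cv); (15,12,cv); (16,10,cv); (16,11,cv); (16,12,cv); result: nodes: 0:V, 1:V, 2:V, 3:V, 6:V, 9:T, 10:V, 11:V, 12:V, 13:T, 14:T, 15:T, 16:T edges: (9,0,cv); (9,2,cv); (9,3,cv); (13,0,cv); (13,10,cv); (13,12,cv); (14,1,cv); (14,10,cv); (14,11,cv); (15,6,cv); (15,11,cv); (15,12,cv); (16,10,cv); (16,11,cv); (16,12,cv)
step 2: rule r1; match: 0->9, 1->0, 2->2, 3->3; deleted nodes 9; deleted edges (9,0,cv); (9,2,cv); (9,3,cv); added nodes 17, 18, 19, 20, 21, 22, 23; added edges (20,0,cv); (20,17,cv); (20,19,cv); (21,2,cv); (21,17,cv); (21,18,cv); (22,3,cv); (22,18,cv); (22,19,cv); (23,17,cv); (23,18,cv); (23,19,cv); result: nodes: 0:V, 1:V, 2:V, 3:V, 6:V, 10:V, 11:V, 12:V, 13:T, 14:T, 15:T, 16:T, 17:V, 18:V, 19:V, 20:T, 21:T, 22:T, 23:T edges: (13,0,cv); (13,10,cv); (13,12,cv); (14,1,cv); (14,10,cv); (14,11,cv); (15,6,cv); (15,11,cv); (15,12,cv); (16,10,cv); (16,11,cv); (16,12,cv); (20,0,cv); (20,17,cv); (20,19,cv); (21,2,cv); (21,17,cv); (21,18,cv); (22,3,cv); (22,18,cv); (22,19,cv); (23,17,cv); (23,18,cv); (23,19,cv)
final:
nodes: 0:V, 1:V, 2:V, 3:V, 6:V, 10:V, 11:V, 12:V, 13:T, 14:T, 15:T, 16:T, 17:V, 18:V, 19:V, 20:T, 21:T, 22:T, 23:T
edges: (13,0,cv); (13,10,cv); (13,12,cv); (14,1,cv); (14,10,cv); (14,11,cv); (15,6,cv); (15,11,cv); (15,12,cv); (16,10,cv); (16,11,cv); (16,12,cv); (20,0,cv); (20,17,cv); (20,19,cv); (21,2,cv); (21,17,cv); (21,18,cv); (22,3,cv); (22,18,cv); (22,19,cv); (23,17,cv); (23,18,cv); (23,19,cv)


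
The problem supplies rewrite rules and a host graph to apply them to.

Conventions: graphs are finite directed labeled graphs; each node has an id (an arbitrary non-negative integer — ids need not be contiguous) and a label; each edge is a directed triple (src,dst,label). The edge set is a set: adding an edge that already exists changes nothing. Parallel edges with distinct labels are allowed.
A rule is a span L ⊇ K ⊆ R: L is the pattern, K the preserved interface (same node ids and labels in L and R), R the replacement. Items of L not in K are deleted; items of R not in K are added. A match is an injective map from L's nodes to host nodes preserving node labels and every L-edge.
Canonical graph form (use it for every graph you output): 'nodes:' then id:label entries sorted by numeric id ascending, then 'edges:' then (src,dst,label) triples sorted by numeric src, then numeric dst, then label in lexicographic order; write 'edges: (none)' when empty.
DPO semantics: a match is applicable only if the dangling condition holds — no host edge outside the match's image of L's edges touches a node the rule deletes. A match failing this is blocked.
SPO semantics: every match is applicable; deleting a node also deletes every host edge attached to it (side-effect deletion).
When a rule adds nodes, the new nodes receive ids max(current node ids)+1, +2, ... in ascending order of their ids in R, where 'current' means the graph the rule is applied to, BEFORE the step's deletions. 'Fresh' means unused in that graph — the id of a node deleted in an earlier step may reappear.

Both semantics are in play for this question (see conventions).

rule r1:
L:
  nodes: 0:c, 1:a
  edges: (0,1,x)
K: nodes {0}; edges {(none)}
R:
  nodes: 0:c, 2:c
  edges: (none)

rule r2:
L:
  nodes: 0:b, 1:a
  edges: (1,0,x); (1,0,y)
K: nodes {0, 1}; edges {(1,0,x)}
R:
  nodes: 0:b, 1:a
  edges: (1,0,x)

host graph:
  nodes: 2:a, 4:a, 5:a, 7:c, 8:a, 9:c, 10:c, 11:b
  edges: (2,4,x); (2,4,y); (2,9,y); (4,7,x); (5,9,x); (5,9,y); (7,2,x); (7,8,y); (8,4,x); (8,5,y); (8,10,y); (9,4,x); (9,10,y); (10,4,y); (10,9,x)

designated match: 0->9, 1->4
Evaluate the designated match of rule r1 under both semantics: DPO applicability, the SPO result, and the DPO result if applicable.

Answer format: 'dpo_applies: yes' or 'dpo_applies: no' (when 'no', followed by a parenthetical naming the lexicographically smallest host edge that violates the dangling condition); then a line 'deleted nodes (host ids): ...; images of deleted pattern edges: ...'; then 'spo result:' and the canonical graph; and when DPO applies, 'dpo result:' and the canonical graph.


dpo_applies: no
(the rule deletes node 4, which keeps host edge (2,4,x) outside the match image — the dangling condition fails, DPO blocks; SPO proceeds and side-deletes such edges)
deleted nodes (host ids): 4; images of deleted pattern edges: (9,4,x)
spo result:
nodes: 2:a, 5:a, 7:c, 8:a, 9:c, 10:c, 11:b, 12:c
edges: (2,9,y); (5,9,x); (5,9,y); (7,2,x); (7,8,y); (8,5,y); (8,10,y); (9,10,y); (10,9,x)


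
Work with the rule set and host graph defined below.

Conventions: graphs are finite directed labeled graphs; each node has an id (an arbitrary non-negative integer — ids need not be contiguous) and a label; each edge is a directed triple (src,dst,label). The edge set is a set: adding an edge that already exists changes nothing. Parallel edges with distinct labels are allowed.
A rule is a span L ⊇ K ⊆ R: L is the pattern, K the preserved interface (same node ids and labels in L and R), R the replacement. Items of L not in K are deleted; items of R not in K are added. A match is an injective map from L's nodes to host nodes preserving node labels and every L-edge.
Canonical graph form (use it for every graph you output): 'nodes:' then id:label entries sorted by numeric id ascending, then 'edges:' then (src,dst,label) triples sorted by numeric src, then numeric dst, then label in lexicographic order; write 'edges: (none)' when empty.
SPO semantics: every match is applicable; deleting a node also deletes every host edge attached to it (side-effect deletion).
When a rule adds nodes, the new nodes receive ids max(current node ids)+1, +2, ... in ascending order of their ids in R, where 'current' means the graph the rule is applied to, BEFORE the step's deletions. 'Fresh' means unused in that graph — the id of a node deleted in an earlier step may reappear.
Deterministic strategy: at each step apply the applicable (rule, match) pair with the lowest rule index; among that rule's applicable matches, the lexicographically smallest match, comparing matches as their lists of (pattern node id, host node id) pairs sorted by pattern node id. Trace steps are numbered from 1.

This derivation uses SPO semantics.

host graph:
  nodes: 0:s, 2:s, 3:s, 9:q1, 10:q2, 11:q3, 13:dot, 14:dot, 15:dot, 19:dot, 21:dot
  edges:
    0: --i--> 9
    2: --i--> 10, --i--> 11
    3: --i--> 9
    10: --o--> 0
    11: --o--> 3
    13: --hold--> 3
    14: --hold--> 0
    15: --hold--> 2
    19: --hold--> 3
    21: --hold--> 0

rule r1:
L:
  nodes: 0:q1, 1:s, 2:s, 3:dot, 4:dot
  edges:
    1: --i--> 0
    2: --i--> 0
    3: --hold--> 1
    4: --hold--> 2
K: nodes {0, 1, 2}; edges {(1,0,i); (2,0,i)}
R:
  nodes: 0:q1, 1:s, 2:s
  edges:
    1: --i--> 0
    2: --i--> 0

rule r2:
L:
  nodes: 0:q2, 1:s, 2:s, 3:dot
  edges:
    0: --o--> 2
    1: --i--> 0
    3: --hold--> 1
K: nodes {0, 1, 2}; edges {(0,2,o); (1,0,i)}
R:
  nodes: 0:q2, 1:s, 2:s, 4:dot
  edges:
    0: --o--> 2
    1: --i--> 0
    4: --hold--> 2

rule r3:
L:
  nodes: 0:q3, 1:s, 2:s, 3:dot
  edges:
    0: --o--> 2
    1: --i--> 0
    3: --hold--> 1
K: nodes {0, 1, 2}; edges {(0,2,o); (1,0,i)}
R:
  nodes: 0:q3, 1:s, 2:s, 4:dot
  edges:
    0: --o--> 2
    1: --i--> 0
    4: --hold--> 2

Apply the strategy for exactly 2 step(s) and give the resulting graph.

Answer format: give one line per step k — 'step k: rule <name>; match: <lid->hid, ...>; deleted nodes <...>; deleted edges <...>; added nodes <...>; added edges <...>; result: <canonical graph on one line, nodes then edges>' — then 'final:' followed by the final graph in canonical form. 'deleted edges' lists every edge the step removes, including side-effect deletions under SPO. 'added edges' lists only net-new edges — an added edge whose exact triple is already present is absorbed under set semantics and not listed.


step 1: rule r1; match: 0->9, 1->0, 2->3, 3->14, 4->13; deleted nodes 13, 14; deleted edges (13,3,hold); (14,0,hold); added nodes (none); added edges (none); result: nodes: 0:s, 2:s, 3:s, 9:q1, 10:q2, 11:q3, 15:dot, 19:dot, 21:dot edges: (0,9,i); (2,10,i); (2,11,i); (3,9,i); (10,0,o); (11,3,o); (15,2,hold); (19,3,hold); (21,0,hold)
step 2: rule r1; match: 0->9, 1->0, 2->3, 3->21, 4->19; deleted nodes 19, 21; deleted edges (19,3,hold); (21,0,hold); added nodes (none); added edges (none); result: nodes: 0:s, 2:s, 3:s, 9:q1, 10:q2, 11:q3, 15:dot edges: (0,9,i); (2,10,i); (2,11,i); (3,9,i); (10,0,o); (11,3,o); (15,2,hold)
final:
nodes: 0:s, 2:s, 3:s, 9:q1, 10:q2, 11:q3, 15:dot
edges: (0,9,i); (2,10,i); (2,11,i); (3,9,i); (10,0,o); (11,3,o); (15,2,hold)


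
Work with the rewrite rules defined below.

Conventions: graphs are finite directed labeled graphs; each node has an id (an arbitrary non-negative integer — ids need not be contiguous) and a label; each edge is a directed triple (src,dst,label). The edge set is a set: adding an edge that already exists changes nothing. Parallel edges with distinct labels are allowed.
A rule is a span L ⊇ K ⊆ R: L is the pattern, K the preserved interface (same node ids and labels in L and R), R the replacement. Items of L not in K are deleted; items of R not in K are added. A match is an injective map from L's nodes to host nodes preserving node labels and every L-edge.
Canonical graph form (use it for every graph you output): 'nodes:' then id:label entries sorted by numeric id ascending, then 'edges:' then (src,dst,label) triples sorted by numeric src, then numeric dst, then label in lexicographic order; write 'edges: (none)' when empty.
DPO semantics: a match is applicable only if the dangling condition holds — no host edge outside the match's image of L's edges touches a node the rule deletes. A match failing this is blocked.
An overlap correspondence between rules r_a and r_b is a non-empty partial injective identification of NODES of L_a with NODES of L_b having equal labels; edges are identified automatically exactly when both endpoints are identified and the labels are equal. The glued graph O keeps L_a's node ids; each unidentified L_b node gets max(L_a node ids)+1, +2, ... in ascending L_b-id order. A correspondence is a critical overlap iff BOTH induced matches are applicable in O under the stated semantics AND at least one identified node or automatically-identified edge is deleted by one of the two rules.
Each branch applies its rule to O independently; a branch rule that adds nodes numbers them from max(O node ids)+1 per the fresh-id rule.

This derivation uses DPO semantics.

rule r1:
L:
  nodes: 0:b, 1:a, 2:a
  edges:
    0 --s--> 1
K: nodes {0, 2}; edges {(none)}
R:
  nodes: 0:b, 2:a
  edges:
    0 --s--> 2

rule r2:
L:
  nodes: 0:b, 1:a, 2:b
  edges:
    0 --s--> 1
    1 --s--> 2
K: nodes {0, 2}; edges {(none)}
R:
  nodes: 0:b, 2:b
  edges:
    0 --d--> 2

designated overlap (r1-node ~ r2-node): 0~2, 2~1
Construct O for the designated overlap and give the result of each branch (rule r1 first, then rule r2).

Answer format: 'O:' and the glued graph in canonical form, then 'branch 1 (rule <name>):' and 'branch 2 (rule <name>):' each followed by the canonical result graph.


O:
nodes: 0:b, 1:a, 2:a, 3:b
edges: (0,1,s); (2,0,s); (3,2,s)
branch 1 (rule r1):
nodes: 0:b, 2:a, 3:b
edges: (0,2,s); (2,0,s); (3,2,s)
branch 2 (rule r2):
nodes: 0:b, 1:a, 3:b
edges: (0,1,s); (3,0,d)
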